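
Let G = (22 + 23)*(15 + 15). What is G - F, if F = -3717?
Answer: 5067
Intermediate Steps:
G = 1350 (G = 45*30 = 1350)
G - F = 1350 - 1*(-3717) = 1350 + 3717 = 5067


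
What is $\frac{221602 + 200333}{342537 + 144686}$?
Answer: $\frac{421935}{487223} \approx 0.866$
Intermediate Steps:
$\frac{221602 + 200333}{342537 + 144686} = \frac{421935}{487223}$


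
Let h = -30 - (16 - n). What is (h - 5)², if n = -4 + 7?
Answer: 2304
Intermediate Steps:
n = 3
h = -43 (h = -30 - (16 - 1*3) = -30 - (16 - 3) = -30 - 1*13 = -30 - 13 = -43)
(h - 5)² = (-43 - 5)² = (-48)² = 2304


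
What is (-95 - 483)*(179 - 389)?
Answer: 121380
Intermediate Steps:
(-95 - 483)*(179 - 389) = -578*(-210) = 121380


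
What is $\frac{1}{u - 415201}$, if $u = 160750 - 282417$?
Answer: $- \frac{1}{536868} \approx -1.8627 \cdot 10^{-6}$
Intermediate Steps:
$u = -121667$
$\frac{1}{u - 415201} = \frac{1}{-121667 - 415201} = \frac{1}{-536868} = - \frac{1}{536868}$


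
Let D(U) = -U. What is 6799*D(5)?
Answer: -33995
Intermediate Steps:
6799*D(5) = 6799*(-1*5) = 6799*(-5) = -33995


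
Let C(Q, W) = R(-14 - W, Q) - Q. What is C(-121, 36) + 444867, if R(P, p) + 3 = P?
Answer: 444935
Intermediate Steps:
R(P, p) = -3 + P
C(Q, W) = -17 - Q - W (C(Q, W) = (-3 + (-14 - W)) - Q = (-17 - W) - Q = -17 - Q - W)
C(-121, 36) + 444867 = (-17 - 1*(-121) - 1*36) + 444867 = (-17 + 121 - 36) + 444867 = 68 + 444867 = 444935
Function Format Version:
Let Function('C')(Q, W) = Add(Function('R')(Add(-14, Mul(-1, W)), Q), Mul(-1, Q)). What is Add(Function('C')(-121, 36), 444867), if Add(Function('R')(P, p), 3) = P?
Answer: 444935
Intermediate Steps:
Function('R')(P, p) = Add(-3, P)
Function('C')(Q, W) = Add(-17, Mul(-1, Q), Mul(-1, W)) (Function('C')(Q, W) = Add(Add(-3, Add(-14, Mul(-1, W))), Mul(-1, Q)) = Add(Add(-17, Mul(-1, W)), Mul(-1, Q)) = Add(-17, Mul(-1, Q), Mul(-1, W)))
Add(Function('C')(-121, 36), 444867) = Add(Add(-17, Mul(-1, -121), Mul(-1, 36)), 444867) = Add(Add(-17, 121, -36), 444867) = Add(68, 444867) = 444935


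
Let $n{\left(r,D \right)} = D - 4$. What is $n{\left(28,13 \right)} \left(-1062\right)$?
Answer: $-9558$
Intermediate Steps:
$n{\left(r,D \right)} = -4 + D$
$n{\left(28,13 \right)} \left(-1062\right) = \left(-4 + 13\right) \left(-1062\right) = 9 \left(-1062\right) = -9558$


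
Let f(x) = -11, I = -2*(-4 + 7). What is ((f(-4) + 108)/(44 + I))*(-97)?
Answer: -9409/38 ≈ -247.61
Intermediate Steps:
I = -6 (I = -2*3 = -6)
((f(-4) + 108)/(44 + I))*(-97) = ((-11 + 108)/(44 - 6))*(-97) = (97/38)*(-97) = -9409/38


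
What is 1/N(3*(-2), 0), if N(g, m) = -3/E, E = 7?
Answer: -7/3 ≈ -2.3333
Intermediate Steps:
N(g, m) = -3/7
1/N(3*(-2), 0) = 1/(-3/7) = -7/3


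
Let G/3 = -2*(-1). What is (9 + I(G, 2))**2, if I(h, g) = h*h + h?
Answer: 2601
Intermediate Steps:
G = 6 (G = 3*(-2*(-1)) = 3*2 = 6)
I(h, g) = h + h**2 (I(h, g) = h**2 + h = h + h**2)
(9 + I(G, 2))**2 = (9 + 6*(1 + 6))**2 = (9 + 6*7)**2 = (9 + 42)**2 = 51**2 = 2601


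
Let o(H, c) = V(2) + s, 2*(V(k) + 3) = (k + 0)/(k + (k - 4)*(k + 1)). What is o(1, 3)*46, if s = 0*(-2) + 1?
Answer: -207/2 ≈ -103.50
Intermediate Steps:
s = 1 (s = 0 + 1 = 1)
V(k) = -3 + k/(2*(k + (1 + k)*(-4 + k))) (V(k) = -3 + ((k + 0)/(k + (k - 4)*(k + 1)))/2 = -3 + (k/(k + (-4 + k)*(1 + k)))/2 = -3 + (k/(k + (1 + k)*(-4 + k)))/2 = -3 + k/(2*(k + (1 + k)*(-4 + k))))
o(H, c) = -9/4 (o(H, c) = (-24 - 13*2 + 6*2**2)/(2*(4 - 1*2**2 + 2*2)) + 1 = (-24 - 26 + 6*4)/(2*(4 - 1*4 + 4)) + 1 = (-24 - 26 + 24)/(2*(4 - 4 + 4)) + 1 = (1/2)*(-26)/4 + 1 = (1/2)*(1/4)*(-26) + 1 = -13/4 + 1 = -9/4)
o(1, 3)*46 = -9/4*46 = -207/2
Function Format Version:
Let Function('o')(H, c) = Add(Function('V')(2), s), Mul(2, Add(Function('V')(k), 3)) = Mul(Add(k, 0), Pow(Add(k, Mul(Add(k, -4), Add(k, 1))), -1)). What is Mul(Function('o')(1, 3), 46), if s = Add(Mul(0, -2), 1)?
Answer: Rational(-207, 2) ≈ -103.50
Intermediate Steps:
s = 1 (s = Add(0, 1) = 1)
Function('V')(k) = Add(-3, Mul(Rational(1, 2), k, Pow(Add(k, Mul(Add(1, k), Add(-4, k))), -1))) (Function('V')(k) = Add(-3, Mul(Rational(1, 2), Mul(Add(k, 0), Pow(Add(k, Mul(Add(k, -4), Add(k, 1))), -1)))) = Add(-3, Mul(Rational(1, 2), Mul(k, Pow(Add(k, Mul(Add(-4, k), Add(1, k))), -1)))) = Add(-3, Mul(Rational(1, 2), Mul(k, Pow(Add(k, Mul(Add(1, k), Add(-4, k))), -1)))) = Add(-3, Mul(Rational(1, 2), k, Pow(Add(k, Mul(Add(1, k), Add(-4, k))), -1))))
Function('o')(H, c) = Rational(-9, 4) (Function('o')(H, c) = Add(Mul(Rational(1, 2), Pow(Add(4, Mul(-1, Pow(2, 2)), Mul(2, 2)), -1), Add(-24, Mul(-13, 2), Mul(6, Pow(2, 2)))), 1) = Add(Mul(Rational(1, 2), Pow(Add(4, Mul(-1, 4), 4), -1), Add(-24, -26, Mul(6, 4))), 1) = Add(Mul(Rational(1, 2), Pow(Add(4, -4, 4), -1), Add(-24, -26, 24)), 1) = Add(Mul(Rational(1, 2), Pow(4, -1), -26), 1) = Add(Mul(Rational(1, 2), Rational(1, 4), -26), 1) = Add(Rational(-13, 4), 1) = Rational(-9, 4))
Mul(Function('o')(1, 3), 46) = Mul(Rational(-9, 4), 46) = Rational(-207, 2)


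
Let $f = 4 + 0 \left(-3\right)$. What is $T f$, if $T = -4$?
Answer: $-16$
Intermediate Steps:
$f = 4$ ($f = 4 + 0 = 4$)
$T f = \left(-4\right) 4 = -16$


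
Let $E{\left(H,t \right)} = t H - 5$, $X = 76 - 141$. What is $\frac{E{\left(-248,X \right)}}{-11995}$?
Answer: $- \frac{3223}{2399} \approx -1.3435$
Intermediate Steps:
$X = -65$ ($X = 76 - 141 = -65$)
$E{\left(H,t \right)} = -5 + H t$ ($E{\left(H,t \right)} = H t - 5 = -5 + H t$)
$\frac{E{\left(-248,X \right)}}{-11995} = \frac{-5 - -16120}{-11995} = \left(-5 + 16120\right) \left(- \frac{1}{11995}\right) = 16115 \left(- \frac{1}{11995}\right) = - \frac{3223}{2399}$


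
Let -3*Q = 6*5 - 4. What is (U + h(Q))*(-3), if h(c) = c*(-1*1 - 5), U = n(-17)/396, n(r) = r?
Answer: -20575/132 ≈ -155.87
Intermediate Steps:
Q = -26/3 (Q = -(6*5 - 4)/3 = -(30 - 4)/3 = -⅓*26 = -26/3 ≈ -8.6667)
U = -17/396 ≈ -0.042929
h(c) = -6*c (h(c) = c*(-1 - 5) = c*(-6) = -6*c)
(U + h(Q))*(-3) = (-17/396 - 6*(-26/3))*(-3) = (-17/396 + 52)*(-3) = (20575/396)*(-3) = -20575/132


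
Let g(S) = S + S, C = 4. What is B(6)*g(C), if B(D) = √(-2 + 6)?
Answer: 16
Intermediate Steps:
B(D) = 2 (B(D) = √4 = 2)
g(S) = 2*S
B(6)*g(C) = 2*(2*4) = 2*8 = 16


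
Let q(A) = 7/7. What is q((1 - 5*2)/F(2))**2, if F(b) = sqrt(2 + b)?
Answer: 1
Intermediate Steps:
q(A) = 1 (q(A) = 7*(1/7) = 1)
q((1 - 5*2)/F(2))**2 = 1**2 = 1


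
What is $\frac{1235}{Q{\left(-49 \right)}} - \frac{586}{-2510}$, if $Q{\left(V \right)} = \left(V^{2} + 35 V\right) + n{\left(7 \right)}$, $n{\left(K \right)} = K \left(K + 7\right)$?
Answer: $\frac{1779637}{983920} \approx 1.8087$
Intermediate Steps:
$n{\left(K \right)} = K \left(7 + K\right)$
$Q{\left(V \right)} = 98 + V^{2} + 35 V$ ($Q{\left(V \right)} = \left(V^{2} + 35 V\right) + 7 \left(7 + 7\right) = \left(V^{2} + 35 V\right) + 7 \cdot 14 = \left(V^{2} + 35 V\right) + 98 = 98 + V^{2} + 35 V$)
$\frac{1235}{Q{\left(-49 \right)}} - \frac{586}{-2510} = \frac{1235}{98 + \left(-49\right)^{2} + 35 \left(-49\right)} - \frac{586}{-2510} = \frac{1235}{98 + 2401 - 1715} - - \frac{293}{1255} = \frac{1235}{784} + \frac{293}{1255} = \frac{1779637}{983920}$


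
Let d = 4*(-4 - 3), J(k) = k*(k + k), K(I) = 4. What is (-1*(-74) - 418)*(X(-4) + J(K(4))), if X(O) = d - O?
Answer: -2752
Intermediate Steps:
J(k) = 2*k² (J(k) = k*(2*k) = 2*k²)
d = -28 (d = 4*(-7) = -28)
X(O) = -28 - O
(-1*(-74) - 418)*(X(-4) + J(K(4))) = (-1*(-74) - 418)*((-28 - 1*(-4)) + 2*4²) = (74 - 418)*((-28 + 4) + 2*16) = -344*(-24 + 32) = -344*8 = -2752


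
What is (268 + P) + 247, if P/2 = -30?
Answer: 455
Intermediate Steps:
P = -60 (P = 2*(-30) = -60)
(268 + P) + 247 = (268 - 60) + 247 = 208 + 247 = 455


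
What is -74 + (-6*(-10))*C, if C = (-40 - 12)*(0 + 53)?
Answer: -165434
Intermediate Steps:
C = -2756 (C = -52*53 = -2756)
-74 + (-6*(-10))*C = -74 - 6*(-10)*(-2756) = -74 + 60*(-2756) = -74 - 165360 = -165434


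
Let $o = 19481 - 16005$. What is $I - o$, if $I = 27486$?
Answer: $24010$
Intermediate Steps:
$o = 3476$
$I - o = 27486 - 3476 = 24010$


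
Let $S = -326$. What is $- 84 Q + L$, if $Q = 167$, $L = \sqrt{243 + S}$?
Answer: $-14028 + i \sqrt{83} \approx -14028.0 + 9.1104 i$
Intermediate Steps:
$L = i \sqrt{83}$ ($L = \sqrt{243 - 326} = \sqrt{-83} = i \sqrt{83} \approx 9.1104 i$)
$- 84 Q + L = \left(-84\right) 167 + i \sqrt{83} = -14028 + i \sqrt{83}$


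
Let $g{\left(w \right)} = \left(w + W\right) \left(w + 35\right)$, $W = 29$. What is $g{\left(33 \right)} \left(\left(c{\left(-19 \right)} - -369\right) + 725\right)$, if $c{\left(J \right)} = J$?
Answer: $4532200$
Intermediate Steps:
$g{\left(w \right)} = \left(29 + w\right) \left(35 + w\right)$ ($g{\left(w \right)} = \left(w + 29\right) \left(w + 35\right) = \left(29 + w\right) \left(35 + w\right)$)
$g{\left(33 \right)} \left(\left(c{\left(-19 \right)} - -369\right) + 725\right) = \left(1015 + 33^{2} + 64 \cdot 33\right) \left(\left(-19 - -369\right) + 725\right) = \left(1015 + 1089 + 2112\right) \left(\left(-19 + 369\right) + 725\right) = 4216 \left(350 + 725\right) = 4216 \cdot 1075 = 4532200$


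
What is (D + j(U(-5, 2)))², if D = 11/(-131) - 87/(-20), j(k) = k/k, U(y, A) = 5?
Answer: 190357209/6864400 ≈ 27.731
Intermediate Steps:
j(k) = 1
D = 11177/2620 (D = 11*(-1/131) - 87*(-1/20) = -11/131 + 87/20 = 11177/2620 ≈ 4.2660)
(D + j(U(-5, 2)))² = (11177/2620 + 1)² = (13797/2620)² = 190357209/6864400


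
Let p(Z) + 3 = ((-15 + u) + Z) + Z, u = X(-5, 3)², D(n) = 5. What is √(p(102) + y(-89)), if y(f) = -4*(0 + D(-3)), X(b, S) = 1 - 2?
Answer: √167 ≈ 12.923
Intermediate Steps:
X(b, S) = -1
y(f) = -20 (y(f) = -4*(0 + 5) = -4*5 = -20)
u = 1 (u = (-1)² = 1)
p(Z) = -17 + 2*Z (p(Z) = -3 + (((-15 + 1) + Z) + Z) = -3 + ((-14 + Z) + Z) = -3 + (-14 + 2*Z) = -17 + 2*Z)
√(p(102) + y(-89)) = √((-17 + 2*102) - 20) = √((-17 + 204) - 20) = √(187 - 20) = √167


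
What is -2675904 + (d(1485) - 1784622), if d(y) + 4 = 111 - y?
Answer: -4461904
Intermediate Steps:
d(y) = 107 - y (d(y) = -4 + (111 - y) = 107 - y)
-2675904 + (d(1485) - 1784622) = -2675904 + ((107 - 1*1485) - 1784622) = -2675904 + ((107 - 1485) - 1784622) = -2675904 + (-1378 - 1784622) = -2675904 - 1786000 = -4461904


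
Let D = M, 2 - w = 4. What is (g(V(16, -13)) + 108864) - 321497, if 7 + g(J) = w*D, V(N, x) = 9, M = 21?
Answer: -212682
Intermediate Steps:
w = -2 (w = 2 - 1*4 = 2 - 4 = -2)
D = 21
g(J) = -49 (g(J) = -7 - 2*21 = -7 - 42 = -49)
(g(V(16, -13)) + 108864) - 321497 = (-49 + 108864) - 321497 = 108815 - 321497 = -212682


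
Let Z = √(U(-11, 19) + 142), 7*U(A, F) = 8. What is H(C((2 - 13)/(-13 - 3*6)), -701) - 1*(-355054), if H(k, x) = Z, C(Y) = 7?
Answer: 355054 + √7014/7 ≈ 3.5507e+5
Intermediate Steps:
U(A, F) = 8/7 (U(A, F) = (⅐)*8 = 8/7)
Z = √7014/7 (Z = √(8/7 + 142) = √(1002/7) = √7014/7 ≈ 11.964)
H(k, x) = √7014/7
H(C((2 - 13)/(-13 - 3*6)), -701) - 1*(-355054) = √7014/7 - 1*(-355054) = √7014/7 + 355054 = 355054 + √7014/7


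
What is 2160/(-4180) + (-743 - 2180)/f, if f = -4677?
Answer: 105791/977493 ≈ 0.10823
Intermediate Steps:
2160/(-4180) + (-743 - 2180)/f = 2160/(-4180) + (-743 - 2180)/(-4677) = 2160*(-1/4180) - 2923*(-1/4677) = -108/209 + 2923/4677 = 105791/977493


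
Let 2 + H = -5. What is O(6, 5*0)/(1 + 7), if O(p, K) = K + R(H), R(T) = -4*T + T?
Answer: 21/8 ≈ 2.6250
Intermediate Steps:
H = -7 (H = -2 - 5 = -7)
R(T) = -3*T
O(p, K) = 21 + K (O(p, K) = K - 3*(-7) = K + 21 = 21 + K)
O(6, 5*0)/(1 + 7) = (21 + 5*0)/(1 + 7) = (21 + 0)/8 = 21*(1/8) = 21/8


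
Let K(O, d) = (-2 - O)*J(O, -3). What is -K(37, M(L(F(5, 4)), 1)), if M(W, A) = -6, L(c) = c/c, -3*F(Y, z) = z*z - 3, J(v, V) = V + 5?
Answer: 78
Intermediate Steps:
J(v, V) = 5 + V
F(Y, z) = 1 - z**2/3 (F(Y, z) = -(z*z - 3)/3 = -(z**2 - 3)/3 = -(-3 + z**2)/3 = 1 - z**2/3)
L(c) = 1
K(O, d) = -4 - 2*O (K(O, d) = (-2 - O)*(5 - 3) = (-2 - O)*2 = -4 - 2*O)
-K(37, M(L(F(5, 4)), 1)) = -(-4 - 2*37) = -(-4 - 74) = -1*(-78) = 78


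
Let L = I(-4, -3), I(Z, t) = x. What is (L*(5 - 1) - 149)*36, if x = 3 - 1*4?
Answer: -5508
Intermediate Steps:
x = -1 (x = 3 - 4 = -1)
I(Z, t) = -1
L = -1
(L*(5 - 1) - 149)*36 = (-(5 - 1) - 149)*36 = (-1*4 - 149)*36 = (-4 - 149)*36 = -153*36 = -5508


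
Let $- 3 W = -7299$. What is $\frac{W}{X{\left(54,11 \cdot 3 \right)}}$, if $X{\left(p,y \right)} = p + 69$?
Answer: $\frac{811}{41} \approx 19.78$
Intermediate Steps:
$W = 2433$ ($W = \left(- \frac{1}{3}\right) \left(-7299\right) = 2433$)
$X{\left(p,y \right)} = 69 + p$
$\frac{W}{X{\left(54,11 \cdot 3 \right)}} = \frac{2433}{69 + 54} = \frac{2433}{123} = 2433 \cdot \frac{1}{123} = \frac{811}{41}$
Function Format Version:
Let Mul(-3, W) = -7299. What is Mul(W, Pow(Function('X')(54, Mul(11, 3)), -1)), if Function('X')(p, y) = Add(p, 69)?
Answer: Rational(811, 41) ≈ 19.780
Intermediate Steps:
W = 2433 (W = Mul(Rational(-1, 3), -7299) = 2433)
Function('X')(p, y) = Add(69, p)
Mul(W, Pow(Function('X')(54, Mul(11, 3)), -1)) = Mul(2433, Pow(Add(69, 54), -1)) = Mul(2433, Pow(123, -1)) = Mul(2433, Rational(1, 123)) = Rational(811, 41)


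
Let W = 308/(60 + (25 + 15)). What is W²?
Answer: 5929/625 ≈ 9.4864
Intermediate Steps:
W = 77/25 (W = 308/(60 + 40) = 308/100 = 308*(1/100) = 77/25 ≈ 3.0800)
W² = (77/25)² = 5929/625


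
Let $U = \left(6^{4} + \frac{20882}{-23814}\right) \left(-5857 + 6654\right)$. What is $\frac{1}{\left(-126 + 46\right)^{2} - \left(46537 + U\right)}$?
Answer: $- \frac{11907}{12768472966} \approx -9.3253 \cdot 10^{-7}$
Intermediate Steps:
$U = \frac{12290561707}{11907}$ ($U = \left(1296 + 20882 \left(- \frac{1}{23814}\right)\right) 797 = \left(1296 - \frac{10441}{11907}\right) 797 = \frac{15421031}{11907} \cdot 797 = \frac{12290561707}{11907} \approx 1.0322 \cdot 10^{6}$)
$\frac{1}{\left(-126 + 46\right)^{2} - \left(46537 + U\right)} = \frac{1}{\left(-126 + 46\right)^{2} - \frac{12844677766}{11907}} = \frac{1}{\left(-80\right)^{2} - \frac{12844677766}{11907}} = \frac{1}{6400 - \frac{12844677766}{11907}} = \frac{1}{- \frac{12768472966}{11907}} = - \frac{11907}{12768472966}$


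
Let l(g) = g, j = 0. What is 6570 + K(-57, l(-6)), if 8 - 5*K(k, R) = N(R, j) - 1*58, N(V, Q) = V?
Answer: 32922/5 ≈ 6584.4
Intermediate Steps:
K(k, R) = 66/5 - R/5 (K(k, R) = 8/5 - (R - 1*58)/5 = 8/5 - (R - 58)/5 = 8/5 - (-58 + R)/5 = 8/5 + (58/5 - R/5) = 66/5 - R/5)
6570 + K(-57, l(-6)) = 6570 + (66/5 - 1/5*(-6)) = 6570 + (66/5 + 6/5) = 6570 + 72/5 = 32922/5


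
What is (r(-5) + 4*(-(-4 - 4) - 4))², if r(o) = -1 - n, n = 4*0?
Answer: 225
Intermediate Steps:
n = 0
r(o) = -1 (r(o) = -1 - 1*0 = -1 + 0 = -1)
(r(-5) + 4*(-(-4 - 4) - 4))² = (-1 + 4*(-(-4 - 4) - 4))² = (-1 + 4*(-1*(-8) - 4))² = (-1 + 4*(8 - 4))² = (-1 + 4*4)² = (-1 + 16)² = 15² = 225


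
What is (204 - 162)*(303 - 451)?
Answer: -6216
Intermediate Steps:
(204 - 162)*(303 - 451) = 42*(-148) = -6216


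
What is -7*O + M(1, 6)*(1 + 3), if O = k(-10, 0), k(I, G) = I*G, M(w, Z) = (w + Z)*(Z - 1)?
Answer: 140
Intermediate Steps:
M(w, Z) = (-1 + Z)*(Z + w) (M(w, Z) = (Z + w)*(-1 + Z) = (-1 + Z)*(Z + w))
k(I, G) = G*I
O = 0 (O = 0*(-10) = 0)
-7*O + M(1, 6)*(1 + 3) = -7*0 + (6² - 1*6 - 1*1 + 6*1)*(1 + 3) = 0 + (36 - 6 - 1 + 6)*4 = 0 + 35*4 = 0 + 140 = 140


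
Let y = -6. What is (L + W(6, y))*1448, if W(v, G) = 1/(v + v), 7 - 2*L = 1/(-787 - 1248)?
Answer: 31678982/6105 ≈ 5189.0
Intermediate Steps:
L = 7123/2035 (L = 7/2 - 1/(2*(-787 - 1248)) = 7/2 - ½/(-2035) = 7/2 - ½*(-1/2035) = 7/2 + 1/4070 = 7123/2035 ≈ 3.5002)
W(v, G) = 1/(2*v)
(L + W(6, y))*1448 = (7123/2035 + (½)/6)*1448 = (7123/2035 + (½)*(⅙))*1448 = (7123/2035 + 1/12)*1448 = (87511/24420)*1448 = 31678982/6105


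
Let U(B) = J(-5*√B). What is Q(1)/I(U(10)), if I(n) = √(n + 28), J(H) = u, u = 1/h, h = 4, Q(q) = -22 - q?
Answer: -46*√113/113 ≈ -4.3273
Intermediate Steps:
u = ¼ (u = 1/4 = ¼ ≈ 0.25000)
J(H) = ¼
U(B) = ¼
I(n) = √(28 + n)
Q(1)/I(U(10)) = (-22 - 1*1)/(√(28 + ¼)) = (-22 - 1)/(√(113/4)) = -23*2*√113/113 = -46*√113/113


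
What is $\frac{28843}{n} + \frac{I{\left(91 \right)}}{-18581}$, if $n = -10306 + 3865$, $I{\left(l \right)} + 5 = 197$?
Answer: $- \frac{537168455}{119680221} \approx -4.4884$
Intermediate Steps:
$I{\left(l \right)} = 192$ ($I{\left(l \right)} = -5 + 197 = 192$)
$n = -6441$
$\frac{28843}{n} + \frac{I{\left(91 \right)}}{-18581} = \frac{28843}{-6441} + \frac{192}{-18581} = 28843 \left(- \frac{1}{6441}\right) + 192 \left(- \frac{1}{18581}\right) = - \frac{28843}{6441} - \frac{192}{18581} = - \frac{537168455}{119680221}$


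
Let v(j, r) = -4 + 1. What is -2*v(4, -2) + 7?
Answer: 13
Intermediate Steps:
v(j, r) = -3
-2*v(4, -2) + 7 = -2*(-3) + 7 = 6 + 7 = 13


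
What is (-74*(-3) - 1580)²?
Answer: 1844164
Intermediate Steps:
(-74*(-3) - 1580)² = (222 - 1580)² = (-1358)² = 1844164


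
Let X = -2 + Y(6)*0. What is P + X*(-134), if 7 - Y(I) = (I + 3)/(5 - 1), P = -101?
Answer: 167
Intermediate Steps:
Y(I) = 25/4 - I/4 (Y(I) = 7 - (I + 3)/(5 - 1) = 7 - (3 + I)/4 = 7 - (¾ + I/4) = 7 + (-¾ - I/4) = 25/4 - I/4)
X = -2 (X = -2 + (25/4 - ¼*6)*0 = -2 + (25/4 - 3/2)*0 = -2 + (19/4)*0 = -2 + 0 = -2)
P + X*(-134) = -101 - 2*(-134) = -101 + 268 = 167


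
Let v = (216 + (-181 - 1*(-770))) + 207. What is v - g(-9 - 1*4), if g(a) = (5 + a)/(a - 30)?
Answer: 43508/43 ≈ 1011.8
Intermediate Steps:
g(a) = (5 + a)/(-30 + a)
v = 1012 (v = (216 + (-181 + 770)) + 207 = (216 + 589) + 207 = 805 + 207 = 1012)
v - g(-9 - 1*4) = 1012 - (5 + (-9 - 1*4))/(-30 + (-9 - 1*4)) = 1012 - (5 + (-9 - 4))/(-30 + (-9 - 4)) = 1012 - (5 - 13)/(-30 - 13) = 1012 - (-8)/(-43) = 1012 - (-1)*(-8)/43 = 1012 - 1*8/43 = 1012 - 8/43 = 43508/43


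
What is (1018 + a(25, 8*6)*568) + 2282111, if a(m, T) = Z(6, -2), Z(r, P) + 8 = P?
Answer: 2277449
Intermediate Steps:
Z(r, P) = -8 + P
a(m, T) = -10 (a(m, T) = -8 - 2 = -10)
(1018 + a(25, 8*6)*568) + 2282111 = (1018 - 10*568) + 2282111 = (1018 - 5680) + 2282111 = -4662 + 2282111 = 2277449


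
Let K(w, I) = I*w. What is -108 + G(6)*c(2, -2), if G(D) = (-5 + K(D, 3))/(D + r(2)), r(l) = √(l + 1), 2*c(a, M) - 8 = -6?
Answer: -1162/11 - 13*√3/33 ≈ -106.32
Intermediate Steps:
c(a, M) = 1 (c(a, M) = 4 + (½)*(-6) = 4 - 3 = 1)
r(l) = √(1 + l)
G(D) = (-5 + 3*D)/(D + √3) (G(D) = (-5 + 3*D)/(D + √(1 + 2)) = (-5 + 3*D)/(D + √3))
-108 + G(6)*c(2, -2) = -108 + ((-5 + 3*6)/(6 + √3))*1 = -108 + ((-5 + 18)/(6 + √3))*1 = -108 + (13/(6 + √3))*1 = -108 + 13/(6 + √3)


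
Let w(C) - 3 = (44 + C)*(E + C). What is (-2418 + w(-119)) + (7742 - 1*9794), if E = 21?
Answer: 2883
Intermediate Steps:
w(C) = 3 + (21 + C)*(44 + C) (w(C) = 3 + (44 + C)*(21 + C) = 3 + (21 + C)*(44 + C))
(-2418 + w(-119)) + (7742 - 1*9794) = (-2418 + (927 + (-119)² + 65*(-119))) + (7742 - 1*9794) = (-2418 + (927 + 14161 - 7735)) + (7742 - 9794) = (-2418 + 7353) - 2052 = 4935 - 2052 = 2883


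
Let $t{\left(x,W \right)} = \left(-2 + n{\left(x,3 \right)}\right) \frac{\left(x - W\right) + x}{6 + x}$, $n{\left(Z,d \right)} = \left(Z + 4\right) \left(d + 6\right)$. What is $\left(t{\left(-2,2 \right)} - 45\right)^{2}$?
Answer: $4761$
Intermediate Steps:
$n{\left(Z,d \right)} = \left(4 + Z\right) \left(6 + d\right)$
$t{\left(x,W \right)} = \frac{\left(34 + 9 x\right) \left(- W + 2 x\right)}{6 + x}$ ($t{\left(x,W \right)} = \left(-2 + \left(24 + 4 \cdot 3 + 6 x + x 3\right)\right) \frac{\left(x - W\right) + x}{6 + x} = \left(-2 + \left(24 + 12 + 6 x + 3 x\right)\right) \frac{- W + 2 x}{6 + x} = \left(-2 + \left(36 + 9 x\right)\right) \frac{- W + 2 x}{6 + x} = \left(34 + 9 x\right) \frac{- W + 2 x}{6 + x} = \frac{\left(34 + 9 x\right) \left(- W + 2 x\right)}{6 + x}$)
$\left(t{\left(-2,2 \right)} - 45\right)^{2} = \left(\frac{\left(-34\right) 2 + 18 \left(-2\right)^{2} + 68 \left(-2\right) - 18 \left(-2\right)}{6 - 2} - 45\right)^{2} = \left(\frac{-68 + 18 \cdot 4 - 136 + 36}{4} - 45\right)^{2} = \left(\frac{-68 + 72 - 136 + 36}{4} - 45\right)^{2} = \left(\frac{1}{4} \left(-96\right) - 45\right)^{2} = \left(-24 - 45\right)^{2} = \left(-69\right)^{2} = 4761$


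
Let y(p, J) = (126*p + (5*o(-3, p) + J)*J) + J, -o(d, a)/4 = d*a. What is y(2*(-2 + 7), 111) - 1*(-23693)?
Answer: 103985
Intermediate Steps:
o(d, a) = -4*a*d (o(d, a) = -4*d*a = -4*a*d)
y(p, J) = J + 126*p + J*(J + 60*p) (y(p, J) = (126*p + (5*(-4*p*(-3)) + J)*J) + J = (126*p + (5*(12*p) + J)*J) + J = (126*p + (60*p + J)*J) + J = (126*p + (J + 60*p)*J) + J = (126*p + J*(J + 60*p)) + J = J + 126*p + J*(J + 60*p))
y(2*(-2 + 7), 111) - 1*(-23693) = (111 + 111² + 126*(2*(-2 + 7)) + 60*111*(2*(-2 + 7))) - 1*(-23693) = (111 + 12321 + 126*(2*5) + 60*111*(2*5)) + 23693 = (111 + 12321 + 126*10 + 60*111*10) + 23693 = (111 + 12321 + 1260 + 66600) + 23693 = 80292 + 23693 = 103985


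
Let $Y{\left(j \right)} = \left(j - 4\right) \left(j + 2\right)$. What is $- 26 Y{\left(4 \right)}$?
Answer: $0$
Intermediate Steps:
$Y{\left(j \right)} = \left(-4 + j\right) \left(2 + j\right)$
$- 26 Y{\left(4 \right)} = - 26 \left(-8 + 4^{2} - 8\right) = - 26 \left(-8 + 16 - 8\right) = \left(-26\right) 0 = 0$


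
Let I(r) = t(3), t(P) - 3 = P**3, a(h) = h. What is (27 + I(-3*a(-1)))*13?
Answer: 741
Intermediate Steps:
t(P) = 3 + P**3
I(r) = 30 (I(r) = 3 + 3**3 = 3 + 27 = 30)
(27 + I(-3*a(-1)))*13 = (27 + 30)*13 = 57*13 = 741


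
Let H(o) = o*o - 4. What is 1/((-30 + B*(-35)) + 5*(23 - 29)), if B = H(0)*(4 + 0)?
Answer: 1/500 ≈ 0.0020000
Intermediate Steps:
H(o) = -4 + o² (H(o) = o² - 4 = -4 + o²)
B = -16 (B = (-4 + 0²)*(4 + 0) = (-4 + 0)*4 = -4*4 = -16)
1/((-30 + B*(-35)) + 5*(23 - 29)) = 1/((-30 - 16*(-35)) + 5*(23 - 29)) = 1/((-30 + 560) + 5*(-6)) = 1/(530 - 30) = 1/500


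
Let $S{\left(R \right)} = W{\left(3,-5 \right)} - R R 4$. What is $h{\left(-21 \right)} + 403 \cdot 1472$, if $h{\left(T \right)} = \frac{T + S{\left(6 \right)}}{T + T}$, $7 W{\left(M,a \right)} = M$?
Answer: $\frac{29067776}{49} \approx 5.9322 \cdot 10^{5}$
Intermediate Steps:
$W{\left(M,a \right)} = \frac{M}{7}$
$S{\left(R \right)} = \frac{3}{7} - 4 R^{2}$ ($S{\left(R \right)} = \frac{1}{7} \cdot 3 - R R 4 = \frac{3}{7} - R^{2} \cdot 4 = \frac{3}{7} - 4 R^{2}$)
$h{\left(T \right)} = \frac{- \frac{1005}{7} + T}{2 T}$ ($h{\left(T \right)} = \frac{T + \left(\frac{3}{7} - 4 \cdot 6^{2}\right)}{T + T} = \frac{T + \left(\frac{3}{7} - 144\right)}{2 T} = \left(T + \left(\frac{3}{7} - 144\right)\right) \frac{1}{2 T} = \left(T - \frac{1005}{7}\right) \frac{1}{2 T} = \left(- \frac{1005}{7} + T\right) \frac{1}{2 T} = \frac{- \frac{1005}{7} + T}{2 T}$)
$h{\left(-21 \right)} + 403 \cdot 1472 = \frac{-1005 + 7 \left(-21\right)}{14 \left(-21\right)} + 403 \cdot 1472 = \frac{1}{14} \left(- \frac{1}{21}\right) \left(-1005 - 147\right) + 593216 = \frac{1}{14} \left(- \frac{1}{21}\right) \left(-1152\right) + 593216 = \frac{192}{49} + 593216 = \frac{29067776}{49}$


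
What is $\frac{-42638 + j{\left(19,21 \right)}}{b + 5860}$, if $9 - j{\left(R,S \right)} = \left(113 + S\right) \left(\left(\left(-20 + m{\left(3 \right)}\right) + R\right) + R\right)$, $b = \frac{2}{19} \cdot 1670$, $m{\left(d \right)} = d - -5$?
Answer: $- \frac{876147}{114680} \approx -7.6399$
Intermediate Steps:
$m{\left(d \right)} = 5 + d$ ($m{\left(d \right)} = d + 5 = 5 + d$)
$b = \frac{3340}{19}$ ($b = 2 \cdot \frac{1}{19} \cdot 1670 = \frac{2}{19} \cdot 1670 = \frac{3340}{19} \approx 175.79$)
$j{\left(R,S \right)} = 9 - \left(-12 + 2 R\right) \left(113 + S\right)$ ($j{\left(R,S \right)} = 9 - \left(113 + S\right) \left(\left(\left(-20 + \left(5 + 3\right)\right) + R\right) + R\right) = 9 - \left(113 + S\right) \left(\left(\left(-20 + 8\right) + R\right) + R\right) = 9 - \left(113 + S\right) \left(\left(-12 + R\right) + R\right) = 9 - \left(113 + S\right) \left(-12 + 2 R\right) = 9 - \left(-12 + 2 R\right) \left(113 + S\right)$)
$\frac{-42638 + j{\left(19,21 \right)}}{b + 5860} = \frac{-42638 + \left(1365 - 4294 + 12 \cdot 21 - 38 \cdot 21\right)}{\frac{3340}{19} + 5860} = \frac{-42638 + \left(1365 - 4294 + 252 - 798\right)}{\frac{114680}{19}} = \left(-42638 - 3475\right) \frac{19}{114680} = \left(-46113\right) \frac{19}{114680} = - \frac{876147}{114680}$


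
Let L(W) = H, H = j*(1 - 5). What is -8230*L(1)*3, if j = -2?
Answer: -197520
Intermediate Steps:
H = 8 (H = -2*(1 - 5) = -2*(-4) = 8)
L(W) = 8
-8230*L(1)*3 = -65840*3 = -8230*24 = -197520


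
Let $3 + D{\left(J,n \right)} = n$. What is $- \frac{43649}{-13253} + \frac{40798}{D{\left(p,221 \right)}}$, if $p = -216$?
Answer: $\frac{275105688}{1444577} \approx 190.44$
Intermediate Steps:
$D{\left(J,n \right)} = -3 + n$
$- \frac{43649}{-13253} + \frac{40798}{D{\left(p,221 \right)}} = - \frac{43649}{-13253} + \frac{40798}{-3 + 221} = \left(-43649\right) \left(- \frac{1}{13253}\right) + \frac{40798}{218} = \frac{43649}{13253} + 40798 \cdot \frac{1}{218} = \frac{43649}{13253} + \frac{20399}{109} = \frac{275105688}{1444577}$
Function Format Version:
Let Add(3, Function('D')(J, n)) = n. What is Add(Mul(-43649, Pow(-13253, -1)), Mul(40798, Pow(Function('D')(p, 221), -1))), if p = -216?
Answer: Rational(275105688, 1444577) ≈ 190.44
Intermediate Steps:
Function('D')(J, n) = Add(-3, n)
Add(Mul(-43649, Pow(-13253, -1)), Mul(40798, Pow(Function('D')(p, 221), -1))) = Add(Mul(-43649, Pow(-13253, -1)), Mul(40798, Pow(Add(-3, 221), -1))) = Add(Mul(-43649, Rational(-1, 13253)), Mul(40798, Pow(218, -1))) = Add(Rational(43649, 13253), Mul(40798, Rational(1, 218))) = Add(Rational(43649, 13253), Rational(20399, 109)) = Rational(275105688, 1444577)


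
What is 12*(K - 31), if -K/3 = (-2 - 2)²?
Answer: -948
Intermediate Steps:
K = -48 (K = -3*(-2 - 2)² = -3*(-4)² = -3*16 = -48)
12*(K - 31) = 12*(-48 - 31) = 12*(-79) = -948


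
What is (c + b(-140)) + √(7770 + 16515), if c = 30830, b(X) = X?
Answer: 30690 + √24285 ≈ 30846.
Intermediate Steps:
(c + b(-140)) + √(7770 + 16515) = (30830 - 140) + √(7770 + 16515) = 30690 + √24285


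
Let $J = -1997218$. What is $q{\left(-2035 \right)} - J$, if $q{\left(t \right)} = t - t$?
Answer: $1997218$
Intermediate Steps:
$q{\left(t \right)} = 0$
$q{\left(-2035 \right)} - J = 0 - -1997218 = 0 + 1997218 = 1997218$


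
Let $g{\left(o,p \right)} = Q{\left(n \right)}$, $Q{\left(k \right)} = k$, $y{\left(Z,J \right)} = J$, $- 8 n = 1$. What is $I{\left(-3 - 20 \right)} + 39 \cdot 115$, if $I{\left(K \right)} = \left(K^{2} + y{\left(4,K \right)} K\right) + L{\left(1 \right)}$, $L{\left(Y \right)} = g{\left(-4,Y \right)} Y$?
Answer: $\frac{44343}{8} \approx 5542.9$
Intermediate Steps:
$n = - \frac{1}{8}$ ($n = \left(- \frac{1}{8}\right) 1 = - \frac{1}{8} \approx -0.125$)
$g{\left(o,p \right)} = - \frac{1}{8}$
$L{\left(Y \right)} = - \frac{Y}{8}$
$I{\left(K \right)} = - \frac{1}{8} + 2 K^{2}$ ($I{\left(K \right)} = \left(K^{2} + K K\right) - \frac{1}{8} = \left(K^{2} + K^{2}\right) - \frac{1}{8} = 2 K^{2} - \frac{1}{8} = - \frac{1}{8} + 2 K^{2}$)
$I{\left(-3 - 20 \right)} + 39 \cdot 115 = \left(- \frac{1}{8} + 2 \left(-3 - 20\right)^{2}\right) + 39 \cdot 115 = \left(- \frac{1}{8} + 2 \left(-3 - 20\right)^{2}\right) + 4485 = \left(- \frac{1}{8} + 2 \left(-23\right)^{2}\right) + 4485 = \left(- \frac{1}{8} + 2 \cdot 529\right) + 4485 = \left(- \frac{1}{8} + 1058\right) + 4485 = \frac{8463}{8} + 4485 = \frac{44343}{8}$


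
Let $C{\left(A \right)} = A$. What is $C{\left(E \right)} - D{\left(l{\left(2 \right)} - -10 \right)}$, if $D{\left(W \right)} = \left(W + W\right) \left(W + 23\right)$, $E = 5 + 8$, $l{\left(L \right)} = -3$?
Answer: $-407$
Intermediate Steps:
$E = 13$
$D{\left(W \right)} = 2 W \left(23 + W\right)$
$C{\left(E \right)} - D{\left(l{\left(2 \right)} - -10 \right)} = 13 - 2 \left(-3 - -10\right) \left(23 - -7\right) = 13 - 2 \left(-3 + 10\right) \left(23 + \left(-3 + 10\right)\right) = 13 - 2 \cdot 7 \left(23 + 7\right) = 13 - 2 \cdot 7 \cdot 30 = 13 - 420 = -407$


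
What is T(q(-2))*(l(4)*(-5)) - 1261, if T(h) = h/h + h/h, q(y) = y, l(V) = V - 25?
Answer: -1051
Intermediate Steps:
l(V) = -25 + V
T(h) = 2 (T(h) = 1 + 1 = 2)
T(q(-2))*(l(4)*(-5)) - 1261 = 2*((-25 + 4)*(-5)) - 1261 = 2*(-21*(-5)) - 1261 = 2*105 - 1261 = 210 - 1261 = -1051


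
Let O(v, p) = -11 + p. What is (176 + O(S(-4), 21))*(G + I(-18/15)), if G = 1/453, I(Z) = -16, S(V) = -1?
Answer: -449314/151 ≈ -2975.6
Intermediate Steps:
G = 1/453 ≈ 0.0022075
(176 + O(S(-4), 21))*(G + I(-18/15)) = (176 + (-11 + 21))*(1/453 - 16) = (176 + 10)*(-7247/453) = 186*(-7247/453) = -449314/151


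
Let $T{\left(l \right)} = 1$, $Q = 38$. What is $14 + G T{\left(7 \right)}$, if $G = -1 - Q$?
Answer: $-25$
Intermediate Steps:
$G = -39$ ($G = -1 - 38 = -39$)
$14 + G T{\left(7 \right)} = 14 - 39 = -25$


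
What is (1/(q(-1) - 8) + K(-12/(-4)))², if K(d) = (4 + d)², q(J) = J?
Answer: 193600/81 ≈ 2390.1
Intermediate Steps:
(1/(q(-1) - 8) + K(-12/(-4)))² = (1/(-1 - 8) + (4 - 12/(-4))²)² = (1/(-9) + (4 - 12*(-¼))²)² = (-⅑ + (4 + 3)²)² = (-⅑ + 7²)² = (-⅑ + 49)² = (440/9)² = 193600/81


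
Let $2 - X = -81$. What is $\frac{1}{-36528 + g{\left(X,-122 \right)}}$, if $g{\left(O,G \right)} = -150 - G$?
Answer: $- \frac{1}{36556} \approx -2.7355 \cdot 10^{-5}$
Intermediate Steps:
$X = 83$ ($X = 2 - -81 = 2 + 81 = 83$)
$\frac{1}{-36528 + g{\left(X,-122 \right)}} = \frac{1}{-36528 - 28} = \frac{1}{-36556} = - \frac{1}{36556}$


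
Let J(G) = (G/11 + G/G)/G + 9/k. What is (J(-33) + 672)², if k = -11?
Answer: 490666801/1089 ≈ 4.5057e+5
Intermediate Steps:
J(G) = -9/11 + (1 + G/11)/G (J(G) = (G/11 + G/G)/G + 9/(-11) = (G*(1/11) + 1)/G + 9*(-1/11) = (G/11 + 1)/G - 9/11 = (1 + G/11)/G - 9/11 = -9/11 + (1 + G/11)/G)
(J(-33) + 672)² = ((-8/11 + 1/(-33)) + 672)² = ((-8/11 - 1/33) + 672)² = (-25/33 + 672)² = (22151/33)² = 490666801/1089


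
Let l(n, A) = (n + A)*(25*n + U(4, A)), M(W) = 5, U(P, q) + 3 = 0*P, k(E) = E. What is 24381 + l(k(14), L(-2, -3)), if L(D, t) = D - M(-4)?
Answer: 26810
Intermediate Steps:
U(P, q) = -3 (U(P, q) = -3 + 0*P = -3 + 0 = -3)
L(D, t) = -5 + D (L(D, t) = D - 1*5 = D - 5 = -5 + D)
l(n, A) = (-3 + 25*n)*(A + n) (l(n, A) = (n + A)*(25*n - 3) = (A + n)*(-3 + 25*n) = (-3 + 25*n)*(A + n))
24381 + l(k(14), L(-2, -3)) = 24381 + (-3*(-5 - 2) - 3*14 + 25*14² + 25*(-5 - 2)*14) = 24381 + (-3*(-7) - 42 + 25*196 + 25*(-7)*14) = 24381 + (21 - 42 + 4900 - 2450) = 24381 + 2429 = 26810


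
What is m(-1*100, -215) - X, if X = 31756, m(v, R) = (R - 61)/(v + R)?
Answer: -3334288/105 ≈ -31755.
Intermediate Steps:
m(v, R) = (-61 + R)/(R + v)
m(-1*100, -215) - X = (-61 - 215)/(-215 - 1*100) - 1*31756 = -276/(-215 - 100) - 31756 = -276/(-315) - 31756 = -1/315*(-276) - 31756 = 92/105 - 31756 = -3334288/105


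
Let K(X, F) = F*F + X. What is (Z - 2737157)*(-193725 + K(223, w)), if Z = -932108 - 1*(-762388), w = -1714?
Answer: -7977325109838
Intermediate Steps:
K(X, F) = X + F**2 (K(X, F) = F**2 + X = X + F**2)
Z = -169720 (Z = -932108 + 762388 = -169720)
(Z - 2737157)*(-193725 + K(223, w)) = (-169720 - 2737157)*(-193725 + (223 + (-1714)**2)) = -2906877*(-193725 + (223 + 2937796)) = -2906877*(-193725 + 2938019) = -2906877*2744294 = -7977325109838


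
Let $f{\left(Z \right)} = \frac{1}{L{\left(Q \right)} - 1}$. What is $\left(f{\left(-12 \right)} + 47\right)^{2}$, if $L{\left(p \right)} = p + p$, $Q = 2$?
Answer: $\frac{20164}{9} \approx 2240.4$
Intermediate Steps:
$L{\left(p \right)} = 2 p$
$f{\left(Z \right)} = \frac{1}{3}$ ($f{\left(Z \right)} = \frac{1}{2 \cdot 2 - 1} = \frac{1}{4 - 1} = \frac{1}{3}$)
$\left(f{\left(-12 \right)} + 47\right)^{2} = \left(\frac{1}{3} + 47\right)^{2} = \left(\frac{142}{3}\right)^{2} = \frac{20164}{9}$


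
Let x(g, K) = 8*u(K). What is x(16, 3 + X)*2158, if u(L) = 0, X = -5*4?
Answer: 0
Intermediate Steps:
X = -20
x(g, K) = 0 (x(g, K) = 8*0 = 0)
x(16, 3 + X)*2158 = 0*2158 = 0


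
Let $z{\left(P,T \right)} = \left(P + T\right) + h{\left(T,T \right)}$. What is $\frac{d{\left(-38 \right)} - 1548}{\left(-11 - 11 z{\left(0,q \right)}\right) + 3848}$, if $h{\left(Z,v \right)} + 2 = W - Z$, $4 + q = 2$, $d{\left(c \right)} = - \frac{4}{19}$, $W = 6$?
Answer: $- \frac{29416}{72067} \approx -0.40818$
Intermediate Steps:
$d{\left(c \right)} = - \frac{4}{19}$ ($d{\left(c \right)} = \left(-4\right) \frac{1}{19} = - \frac{4}{19}$)
$q = -2$ ($q = -4 + 2 = -2$)
$h{\left(Z,v \right)} = 4 - Z$ ($h{\left(Z,v \right)} = -2 - \left(-6 + Z\right) = 4 - Z$)
$z{\left(P,T \right)} = 4 + P$ ($z{\left(P,T \right)} = \left(P + T\right) - \left(-4 + T\right) = 4 + P$)
$\frac{d{\left(-38 \right)} - 1548}{\left(-11 - 11 z{\left(0,q \right)}\right) + 3848} = \frac{- \frac{4}{19} - 1548}{\left(-11 - 11 \left(4 + 0\right)\right) + 3848} = - \frac{29416}{19 \left(\left(-11 - 44\right) + 3848\right)} = - \frac{29416}{19 \left(-55 + 3848\right)} = - \frac{29416}{19 \cdot 3793} = \left(- \frac{29416}{19}\right) \frac{1}{3793} = - \frac{29416}{72067}$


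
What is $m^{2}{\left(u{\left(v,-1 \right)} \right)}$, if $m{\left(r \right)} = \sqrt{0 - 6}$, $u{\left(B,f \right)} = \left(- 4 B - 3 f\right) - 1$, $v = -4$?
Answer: $-6$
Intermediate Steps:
$u{\left(B,f \right)} = -1 - 4 B - 3 f$
$m{\left(r \right)} = i \sqrt{6}$ ($m{\left(r \right)} = \sqrt{-6} = i \sqrt{6}$)
$m^{2}{\left(u{\left(v,-1 \right)} \right)} = \left(i \sqrt{6}\right)^{2} = -6$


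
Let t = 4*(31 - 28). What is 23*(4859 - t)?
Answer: 111481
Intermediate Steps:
t = 12 (t = 4*3 = 12)
23*(4859 - t) = 23*(4859 - 1*12) = 23*(4859 - 12) = 23*4847 = 111481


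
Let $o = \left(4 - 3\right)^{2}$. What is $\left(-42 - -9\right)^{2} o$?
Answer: $1089$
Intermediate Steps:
$o = 1$ ($o = 1^{2} = 1$)
$\left(-42 - -9\right)^{2} o = \left(-42 - -9\right)^{2} \cdot 1 = \left(-42 + \left(-9 + 18\right)\right)^{2} \cdot 1 = \left(-42 + 9\right)^{2} \cdot 1 = \left(-33\right)^{2} \cdot 1 = 1089 \cdot 1 = 1089$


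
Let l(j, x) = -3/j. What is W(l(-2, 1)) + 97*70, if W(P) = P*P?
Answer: 27169/4 ≈ 6792.3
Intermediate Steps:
W(P) = P**2
W(l(-2, 1)) + 97*70 = (-3/(-2))**2 + 97*70 = (-3*(-1/2))**2 + 6790 = (3/2)**2 + 6790 = 9/4 + 6790 = 27169/4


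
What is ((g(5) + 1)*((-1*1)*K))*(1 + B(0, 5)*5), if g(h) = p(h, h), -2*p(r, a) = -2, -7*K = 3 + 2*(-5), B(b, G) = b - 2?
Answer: 18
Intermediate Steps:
B(b, G) = -2 + b
K = 1 (K = -(3 + 2*(-5))/7 = -(3 - 10)/7 = -⅐*(-7) = 1)
p(r, a) = 1 (p(r, a) = -½*(-2) = 1)
g(h) = 1
((g(5) + 1)*((-1*1)*K))*(1 + B(0, 5)*5) = ((1 + 1)*(-1*1*1))*(1 + (-2 + 0)*5) = (2*(-1*1))*(1 - 2*5) = (2*(-1))*(1 - 10) = -2*(-9) = 18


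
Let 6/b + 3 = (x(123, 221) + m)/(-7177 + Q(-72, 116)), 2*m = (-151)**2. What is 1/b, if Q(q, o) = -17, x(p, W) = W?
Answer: -6037/7848 ≈ -0.76924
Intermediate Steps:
m = 22801/2 (m = (1/2)*(-151)**2 = (1/2)*22801 = 22801/2 ≈ 11401.)
b = -7848/6037 (b = 6/(-3 + (221 + 22801/2)/(-7177 - 17)) = 6/(-3 + (23243/2)/(-7194)) = 6/(-3 + (23243/2)*(-1/7194)) = 6/(-3 - 2113/1308) = 6/(-6037/1308) = 6*(-1308/6037) = -7848/6037 ≈ -1.3000)
1/b = 1/(-7848/6037) = -6037/7848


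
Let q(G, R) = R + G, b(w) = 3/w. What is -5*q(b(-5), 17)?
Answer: -82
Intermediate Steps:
q(G, R) = G + R
-5*q(b(-5), 17) = -5*(3/(-5) + 17) = -5*(3*(-⅕) + 17) = -5*(-⅗ + 17) = -5*82/5 = -82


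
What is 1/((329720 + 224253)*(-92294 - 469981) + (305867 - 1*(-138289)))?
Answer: -1/311484724419 ≈ -3.2104e-12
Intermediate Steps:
1/((329720 + 224253)*(-92294 - 469981) + (305867 - 1*(-138289))) = 1/(553973*(-562275) + (305867 + 138289)) = 1/(-311485168575 + 444156) = 1/(-311484724419) = -1/311484724419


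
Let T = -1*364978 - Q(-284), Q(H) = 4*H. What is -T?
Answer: 363842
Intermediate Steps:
T = -363842 (T = -1*364978 - 4*(-284) = -364978 - 1*(-1136) = -364978 + 1136 = -363842)
-T = -1*(-363842) = 363842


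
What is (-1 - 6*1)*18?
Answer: -126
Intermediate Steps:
(-1 - 6*1)*18 = (-1 - 6)*18 = -7*18 = -126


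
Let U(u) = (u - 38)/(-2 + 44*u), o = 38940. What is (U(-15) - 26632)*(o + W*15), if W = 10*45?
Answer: -402764911695/331 ≈ -1.2168e+9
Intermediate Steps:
W = 450
U(u) = (-38 + u)/(-2 + 44*u)
(U(-15) - 26632)*(o + W*15) = ((-38 - 15)/(2*(-1 + 22*(-15))) - 26632)*(38940 + 450*15) = ((½)*(-53)/(-1 - 330) - 26632)*(38940 + 6750) = ((½)*(-53)/(-331) - 26632)*45690 = ((½)*(-1/331)*(-53) - 26632)*45690 = (53/662 - 26632)*45690 = -17630331/662*45690 = -402764911695/331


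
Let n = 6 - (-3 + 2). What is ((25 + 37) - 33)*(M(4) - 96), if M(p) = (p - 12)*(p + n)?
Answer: -5336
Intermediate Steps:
n = 7 (n = 6 - 1*(-1) = 6 + 1 = 7)
M(p) = (-12 + p)*(7 + p) (M(p) = (p - 12)*(p + 7) = (-12 + p)*(7 + p))
((25 + 37) - 33)*(M(4) - 96) = ((25 + 37) - 33)*((-84 + 4² - 5*4) - 96) = (62 - 33)*((-84 + 16 - 20) - 96) = 29*(-88 - 96) = 29*(-184) = -5336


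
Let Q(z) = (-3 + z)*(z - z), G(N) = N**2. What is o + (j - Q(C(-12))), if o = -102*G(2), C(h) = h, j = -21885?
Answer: -22293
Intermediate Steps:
Q(z) = 0 (Q(z) = (-3 + z)*0 = 0)
o = -408 (o = -102*2**2 = -102*4 = -51*8 = -408)
o + (j - Q(C(-12))) = -408 + (-21885 - 1*0) = -408 + (-21885 + 0) = -408 - 21885 = -22293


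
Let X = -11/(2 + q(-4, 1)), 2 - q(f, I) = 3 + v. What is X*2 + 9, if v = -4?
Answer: 23/5 ≈ 4.6000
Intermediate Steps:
q(f, I) = 3 (q(f, I) = 2 - (3 - 4) = 2 - 1*(-1) = 2 + 1 = 3)
X = -11/5 (X = -11/(2 + 3) = -11/5 ≈ -2.2000)
X*2 + 9 = -11/5*2 + 9 = -22/5 + 9 = 23/5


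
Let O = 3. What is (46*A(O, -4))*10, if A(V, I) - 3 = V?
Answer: 2760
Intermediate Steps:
A(V, I) = 3 + V
(46*A(O, -4))*10 = (46*(3 + 3))*10 = (46*6)*10 = 276*10 = 2760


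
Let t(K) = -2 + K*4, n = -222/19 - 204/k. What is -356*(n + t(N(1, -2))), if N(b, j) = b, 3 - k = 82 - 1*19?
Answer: 212532/95 ≈ 2237.2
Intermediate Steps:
k = -60 (k = 3 - (82 - 1*19) = 3 - (82 - 19) = 3 - 1*63 = 3 - 63 = -60)
n = -787/95 (n = -222/19 - 204/(-60) = -222*1/19 - 204*(-1/60) = -222/19 + 17/5 = -787/95 ≈ -8.2842)
t(K) = -2 + 4*K
-356*(n + t(N(1, -2))) = -356*(-787/95 + (-2 + 4*1)) = -356*(-787/95 + (-2 + 4)) = -356*(-787/95 + 2) = -356*(-597/95) = 212532/95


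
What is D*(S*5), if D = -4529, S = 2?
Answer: -45290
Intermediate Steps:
D*(S*5) = -9058*5 = -4529*10 = -45290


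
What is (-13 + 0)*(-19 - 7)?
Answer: 338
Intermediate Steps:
(-13 + 0)*(-19 - 7) = -13*(-26) = 338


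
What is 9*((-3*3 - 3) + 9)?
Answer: -27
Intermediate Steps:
9*((-3*3 - 3) + 9) = 9*((-9 - 3) + 9) = 9*(-12 + 9) = 9*(-3) = -27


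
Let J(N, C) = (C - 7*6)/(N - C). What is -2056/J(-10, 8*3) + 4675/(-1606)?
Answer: -5106817/1314 ≈ -3886.5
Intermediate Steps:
J(N, C) = (-42 + C)/(N - C) (J(N, C) = (C - 42)/(N - C) = (-42 + C)/(N - C))
-2056/J(-10, 8*3) + 4675/(-1606) = -2056*(8*3 - 1*(-10))/(42 - 8*3) + 4675/(-1606) = -2056*(24 + 10)/(42 - 1*24) + 4675*(-1/1606) = -2056*34/(42 - 24) - 425/146 = -2056/((1/34)*18) - 425/146 = -2056/9/17 - 425/146 = -2056*17/9 - 425/146 = -34952/9 - 425/146 = -5106817/1314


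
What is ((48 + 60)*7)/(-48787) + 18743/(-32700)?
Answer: -939135941/1595334900 ≈ -0.58868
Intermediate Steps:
((48 + 60)*7)/(-48787) + 18743/(-32700) = (108*7)*(-1/48787) + 18743*(-1/32700) = 756*(-1/48787) - 18743/32700 = -756/48787 - 18743/32700 = -939135941/1595334900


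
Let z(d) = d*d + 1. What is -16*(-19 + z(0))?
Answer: 288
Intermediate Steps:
z(d) = 1 + d² (z(d) = d² + 1 = 1 + d²)
-16*(-19 + z(0)) = -16*(-19 + (1 + 0²)) = -16*(-19 + (1 + 0)) = -16*(-19 + 1) = -16*(-18) = 288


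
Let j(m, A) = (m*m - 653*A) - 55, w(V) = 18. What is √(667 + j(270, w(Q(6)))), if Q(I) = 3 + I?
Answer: 3*√6862 ≈ 248.51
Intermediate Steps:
j(m, A) = -55 + m² - 653*A (j(m, A) = (m² - 653*A) - 55 = -55 + m² - 653*A)
√(667 + j(270, w(Q(6)))) = √(667 + (-55 + 270² - 653*18)) = √(667 + (-55 + 72900 - 11754)) = √(667 + 61091) = √61758 = 3*√6862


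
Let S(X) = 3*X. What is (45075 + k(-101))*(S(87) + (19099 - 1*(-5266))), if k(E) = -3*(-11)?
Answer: 1110829608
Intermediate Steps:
k(E) = 33
(45075 + k(-101))*(S(87) + (19099 - 1*(-5266))) = (45075 + 33)*(3*87 + (19099 - 1*(-5266))) = 45108*(261 + (19099 + 5266)) = 45108*(261 + 24365) = 45108*24626 = 1110829608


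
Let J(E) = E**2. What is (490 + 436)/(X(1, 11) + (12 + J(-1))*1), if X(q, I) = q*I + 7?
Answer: 926/31 ≈ 29.871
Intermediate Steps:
X(q, I) = 7 + I*q (X(q, I) = I*q + 7 = 7 + I*q)
(490 + 436)/(X(1, 11) + (12 + J(-1))*1) = (490 + 436)/((7 + 11*1) + (12 + (-1)**2)*1) = 926/((7 + 11) + (12 + 1)*1) = 926/(18 + 13*1) = 926/(18 + 13) = 926/31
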